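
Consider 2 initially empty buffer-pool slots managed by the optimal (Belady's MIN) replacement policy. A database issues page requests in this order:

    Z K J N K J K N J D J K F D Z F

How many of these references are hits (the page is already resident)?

Z → fault, frames (Z)
K → fault, frames (Z K)
J → fault, evict Z, frames (K J)
N → fault, evict J, frames (K N)
K → hit
J → fault, evict N, frames (K J)
K → hit
N → fault, evict K, frames (J N)
J → hit
D → fault, evict N, frames (J D)
J → hit
K → fault, evict J, frames (D K)
F → fault, evict K, frames (D F)
D → hit
Z → fault, evict D, frames (F Z)
F → hit
Hits: 6.

6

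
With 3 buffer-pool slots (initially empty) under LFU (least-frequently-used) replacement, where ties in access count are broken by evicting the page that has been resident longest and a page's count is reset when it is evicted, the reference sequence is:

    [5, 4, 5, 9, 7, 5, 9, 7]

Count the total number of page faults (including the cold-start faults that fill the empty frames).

5: miss, frames [5]
4: miss, frames [5, 4]
5: hit
9: miss, frames [5, 4, 9]
7: miss, evict 4, frames [5, 9, 7]
5: hit
9: hit
7: hit
Page faults: 4.

4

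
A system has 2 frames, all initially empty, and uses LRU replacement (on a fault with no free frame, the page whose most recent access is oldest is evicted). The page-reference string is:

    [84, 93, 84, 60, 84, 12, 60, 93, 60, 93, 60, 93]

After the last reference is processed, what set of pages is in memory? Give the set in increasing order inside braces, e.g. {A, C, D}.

{60, 93}

84 -> fault, frames (84)
93 -> fault, frames (84 93)
84 -> hit
60 -> fault, evict 93, frames (84 60)
84 -> hit
12 -> fault, evict 60, frames (84 12)
60 -> fault, evict 84, frames (12 60)
93 -> fault, evict 12, frames (60 93)
60 -> hit
93 -> hit
60 -> hit
93 -> hit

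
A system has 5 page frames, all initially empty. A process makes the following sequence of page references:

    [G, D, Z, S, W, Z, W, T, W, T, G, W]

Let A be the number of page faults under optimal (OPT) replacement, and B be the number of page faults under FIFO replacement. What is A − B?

-1

Under OPT: F F F F F . . F . . . . → 6 faults.
Under FIFO: F F F F F . . F . . F . → 7 faults.
A − B = 6 − 7 = -1.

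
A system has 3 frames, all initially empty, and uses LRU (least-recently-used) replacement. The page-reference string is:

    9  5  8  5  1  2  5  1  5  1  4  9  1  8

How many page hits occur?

6

9: miss, frames [9]
5: miss, frames [9, 5]
8: miss, frames [9, 5, 8]
5: hit
1: miss, evict 9, frames [8, 5, 1]
2: miss, evict 8, frames [5, 1, 2]
5: hit
1: hit
5: hit
1: hit
4: miss, evict 2, frames [5, 1, 4]
9: miss, evict 5, frames [1, 4, 9]
1: hit
8: miss, evict 4, frames [9, 1, 8]
Hits: 6.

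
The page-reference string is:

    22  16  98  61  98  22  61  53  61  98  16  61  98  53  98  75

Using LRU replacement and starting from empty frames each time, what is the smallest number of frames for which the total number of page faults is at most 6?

f=1: 16 faults
f=2: 13 faults
f=3: 10 faults
f=4: 7 faults
f=5: 6 faults
f=6: 6 faults
Smallest f with faults ≤ 6 is 5.

5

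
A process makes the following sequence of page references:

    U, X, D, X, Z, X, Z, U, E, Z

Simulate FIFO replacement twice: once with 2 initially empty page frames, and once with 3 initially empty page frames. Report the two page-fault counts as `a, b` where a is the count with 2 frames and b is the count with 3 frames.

8, 6

2 frames: F F F . F F . F F F → 8 faults.
3 frames: F F F . F . . F F . → 6 faults.
6 < 8: adding a frame reduced faults, as is typical.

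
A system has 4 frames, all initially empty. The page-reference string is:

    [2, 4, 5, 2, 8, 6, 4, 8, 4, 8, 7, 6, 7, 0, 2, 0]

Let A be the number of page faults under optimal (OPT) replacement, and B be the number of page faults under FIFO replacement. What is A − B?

-1

Under OPT: F F F . F F . . . . F . . F . . → 7 faults.
Under FIFO: F F F . F F . . . . F . . F F . → 8 faults.
A − B = 7 − 8 = -1.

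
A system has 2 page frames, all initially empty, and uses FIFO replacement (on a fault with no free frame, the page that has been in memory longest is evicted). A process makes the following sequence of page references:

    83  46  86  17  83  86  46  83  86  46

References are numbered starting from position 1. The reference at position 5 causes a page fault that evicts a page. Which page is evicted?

86

pos 1: 83 -> miss, frames (83)
pos 2: 46 -> miss, frames (83 46)
pos 3: 86 -> miss, evict 83, frames (46 86)
pos 4: 17 -> miss, evict 46, frames (86 17)
pos 5: 83 -> miss, evict 86, frames (17 83)
At position 5, page 86 is evicted.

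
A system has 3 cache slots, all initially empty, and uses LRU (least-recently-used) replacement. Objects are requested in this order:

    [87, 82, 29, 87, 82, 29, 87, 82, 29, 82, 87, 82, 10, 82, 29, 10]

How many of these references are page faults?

87 → miss, frames [87]
82 → miss, frames [87, 82]
29 → miss, frames [87, 82, 29]
87 → hit
82 → hit
29 → hit
87 → hit
82 → hit
29 → hit
82 → hit
87 → hit
82 → hit
10 → miss, evict 29, frames [87, 82, 10]
82 → hit
29 → miss, evict 87, frames [10, 82, 29]
10 → hit
Page faults: 5.

5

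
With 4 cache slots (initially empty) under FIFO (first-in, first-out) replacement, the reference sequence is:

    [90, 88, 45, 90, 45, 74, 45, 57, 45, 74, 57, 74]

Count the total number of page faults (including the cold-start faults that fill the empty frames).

5

90 -> miss, frames {90}
88 -> miss, frames {90,88}
45 -> miss, frames {90,88,45}
90 -> hit
45 -> hit
74 -> miss, frames {90,88,45,74}
45 -> hit
57 -> miss, evict 90, frames {88,45,74,57}
45 -> hit
74 -> hit
57 -> hit
74 -> hit
Page faults: 5.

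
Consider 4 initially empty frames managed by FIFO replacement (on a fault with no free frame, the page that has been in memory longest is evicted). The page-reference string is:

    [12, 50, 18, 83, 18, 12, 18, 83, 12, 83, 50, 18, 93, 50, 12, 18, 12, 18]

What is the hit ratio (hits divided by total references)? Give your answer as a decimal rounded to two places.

12 -> miss, frames [12]
50 -> miss, frames [12, 50]
18 -> miss, frames [12, 50, 18]
83 -> miss, frames [12, 50, 18, 83]
18 -> hit
12 -> hit
18 -> hit
83 -> hit
12 -> hit
83 -> hit
50 -> hit
18 -> hit
93 -> miss, evict 12, frames [50, 18, 83, 93]
50 -> hit
12 -> miss, evict 50, frames [18, 83, 93, 12]
18 -> hit
12 -> hit
18 -> hit
Hits: 12 of 18 references → 12/18 = 0.6667.

0.67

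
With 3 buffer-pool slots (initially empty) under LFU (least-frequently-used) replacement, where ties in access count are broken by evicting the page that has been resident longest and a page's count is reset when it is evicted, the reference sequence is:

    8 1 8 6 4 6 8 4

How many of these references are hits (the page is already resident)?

4

8 -> miss, frames (8)
1 -> miss, frames (8 1)
8 -> hit
6 -> miss, frames (8 1 6)
4 -> miss, evict 1, frames (8 6 4)
6 -> hit
8 -> hit
4 -> hit
Hits: 4.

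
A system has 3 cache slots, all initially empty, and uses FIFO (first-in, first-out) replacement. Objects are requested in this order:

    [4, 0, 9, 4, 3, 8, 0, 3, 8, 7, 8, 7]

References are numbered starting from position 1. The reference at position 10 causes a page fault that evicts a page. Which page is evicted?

3

pos 1: 4 → fault, frames {4}
pos 2: 0 → fault, frames {4,0}
pos 3: 9 → fault, frames {4,0,9}
pos 4: 4 → hit
pos 5: 3 → fault, evict 4, frames {0,9,3}
pos 6: 8 → fault, evict 0, frames {9,3,8}
pos 7: 0 → fault, evict 9, frames {3,8,0}
pos 8: 3 → hit
pos 9: 8 → hit
pos 10: 7 → fault, evict 3, frames {8,0,7}
At position 10, page 3 is evicted.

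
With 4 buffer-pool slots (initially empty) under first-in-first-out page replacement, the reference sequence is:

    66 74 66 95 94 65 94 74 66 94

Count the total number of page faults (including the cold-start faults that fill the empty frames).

6

66 → fault, frames {66}
74 → fault, frames {66,74}
66 → hit
95 → fault, frames {66,74,95}
94 → fault, frames {66,74,95,94}
65 → fault, evict 66, frames {74,95,94,65}
94 → hit
74 → hit
66 → fault, evict 74, frames {95,94,65,66}
94 → hit
Page faults: 6.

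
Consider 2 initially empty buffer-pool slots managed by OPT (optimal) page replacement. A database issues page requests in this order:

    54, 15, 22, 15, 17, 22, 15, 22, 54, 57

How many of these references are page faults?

54 -> fault, frames (54)
15 -> fault, frames (54 15)
22 -> fault, evict 54, frames (15 22)
15 -> hit
17 -> fault, evict 15, frames (22 17)
22 -> hit
15 -> fault, evict 17, frames (22 15)
22 -> hit
54 -> fault, evict 15, frames (22 54)
57 -> fault, evict 54, frames (22 57)
Page faults: 7.

7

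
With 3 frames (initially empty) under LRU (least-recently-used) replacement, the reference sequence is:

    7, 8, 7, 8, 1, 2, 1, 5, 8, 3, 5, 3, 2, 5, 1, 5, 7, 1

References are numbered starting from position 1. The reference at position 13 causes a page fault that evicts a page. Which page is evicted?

pos 1: 7: miss, frames (7)
pos 2: 8: miss, frames (7 8)
pos 3: 7: hit
pos 4: 8: hit
pos 5: 1: miss, frames (7 8 1)
pos 6: 2: miss, evict 7, frames (8 1 2)
pos 7: 1: hit
pos 8: 5: miss, evict 8, frames (2 1 5)
pos 9: 8: miss, evict 2, frames (1 5 8)
pos 10: 3: miss, evict 1, frames (5 8 3)
pos 11: 5: hit
pos 12: 3: hit
pos 13: 2: miss, evict 8, frames (5 3 2)
At position 13, page 8 is evicted.

8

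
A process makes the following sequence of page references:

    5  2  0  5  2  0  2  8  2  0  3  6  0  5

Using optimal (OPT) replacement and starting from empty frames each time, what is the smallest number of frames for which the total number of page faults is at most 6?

4

f=1: 14 faults
f=2: 9 faults
f=3: 7 faults
f=4: 6 faults
f=5: 6 faults
f=6: 6 faults
Smallest f with faults ≤ 6 is 4.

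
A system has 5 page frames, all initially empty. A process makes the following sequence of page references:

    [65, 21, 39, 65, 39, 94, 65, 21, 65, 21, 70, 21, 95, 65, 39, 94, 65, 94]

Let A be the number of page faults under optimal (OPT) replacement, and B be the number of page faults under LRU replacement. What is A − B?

Under OPT: F F F . . F . . . . F . F . . . . . → 6 faults.
Under LRU: F F F . . F . . . . F . F . F F . . → 8 faults.
A − B = 6 − 8 = -2.

-2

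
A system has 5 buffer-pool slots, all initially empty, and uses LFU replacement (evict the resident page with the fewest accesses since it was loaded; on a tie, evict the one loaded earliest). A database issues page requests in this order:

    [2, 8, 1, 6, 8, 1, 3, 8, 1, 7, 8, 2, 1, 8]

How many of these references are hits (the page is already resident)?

7

2: fault, frames (2)
8: fault, frames (2 8)
1: fault, frames (2 8 1)
6: fault, frames (2 8 1 6)
8: hit
1: hit
3: fault, frames (2 8 1 6 3)
8: hit
1: hit
7: fault, evict 2, frames (8 1 6 3 7)
8: hit
2: fault, evict 6, frames (8 1 3 7 2)
1: hit
8: hit
Hits: 7.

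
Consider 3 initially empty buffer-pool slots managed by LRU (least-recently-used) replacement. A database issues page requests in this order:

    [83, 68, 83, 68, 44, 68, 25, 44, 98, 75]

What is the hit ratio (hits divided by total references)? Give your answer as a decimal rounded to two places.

83 → miss, frames (83)
68 → miss, frames (83 68)
83 → hit
68 → hit
44 → miss, frames (83 68 44)
68 → hit
25 → miss, evict 83, frames (44 68 25)
44 → hit
98 → miss, evict 68, frames (25 44 98)
75 → miss, evict 25, frames (44 98 75)
Hits: 4 of 10 references → 4/10 = 0.4000.

0.40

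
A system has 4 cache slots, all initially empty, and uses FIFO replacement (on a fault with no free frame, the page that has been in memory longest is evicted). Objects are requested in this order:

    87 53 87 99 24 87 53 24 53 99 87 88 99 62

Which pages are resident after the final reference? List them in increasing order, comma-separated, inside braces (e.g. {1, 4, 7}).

87 -> fault, frames [87]
53 -> fault, frames [87, 53]
87 -> hit
99 -> fault, frames [87, 53, 99]
24 -> fault, frames [87, 53, 99, 24]
87 -> hit
53 -> hit
24 -> hit
53 -> hit
99 -> hit
87 -> hit
88 -> fault, evict 87, frames [53, 99, 24, 88]
99 -> hit
62 -> fault, evict 53, frames [99, 24, 88, 62]

{24, 62, 88, 99}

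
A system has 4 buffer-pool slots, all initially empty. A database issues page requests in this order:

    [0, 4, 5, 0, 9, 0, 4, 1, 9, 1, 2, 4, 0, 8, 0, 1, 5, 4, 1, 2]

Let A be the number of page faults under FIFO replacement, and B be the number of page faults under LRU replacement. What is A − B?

1

Under FIFO: F F F . F . . F . . F F F F . F F F . F → 13 faults.
Under LRU: F F F . F . . F . . F . F F . F F F . F → 12 faults.
A − B = 13 − 12 = 1.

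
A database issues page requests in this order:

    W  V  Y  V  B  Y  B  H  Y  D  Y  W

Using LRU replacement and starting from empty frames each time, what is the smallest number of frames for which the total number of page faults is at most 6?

6

f=1: 12 faults
f=2: 9 faults
f=3: 7 faults
f=4: 7 faults
f=5: 7 faults
f=6: 6 faults
Smallest f with faults ≤ 6 is 6.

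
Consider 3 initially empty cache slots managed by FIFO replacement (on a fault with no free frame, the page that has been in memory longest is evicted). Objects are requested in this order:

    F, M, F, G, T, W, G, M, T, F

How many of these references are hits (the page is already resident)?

F → fault, frames {F}
M → fault, frames {F,M}
F → hit
G → fault, frames {F,M,G}
T → fault, evict F, frames {M,G,T}
W → fault, evict M, frames {G,T,W}
G → hit
M → fault, evict G, frames {T,W,M}
T → hit
F → fault, evict T, frames {W,M,F}
Hits: 3.

3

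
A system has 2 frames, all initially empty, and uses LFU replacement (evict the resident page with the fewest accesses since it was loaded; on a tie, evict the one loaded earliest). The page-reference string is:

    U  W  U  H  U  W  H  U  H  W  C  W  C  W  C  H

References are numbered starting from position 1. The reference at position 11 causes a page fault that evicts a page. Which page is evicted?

pos 1: U -> miss, frames {U}
pos 2: W -> miss, frames {U,W}
pos 3: U -> hit
pos 4: H -> miss, evict W, frames {U,H}
pos 5: U -> hit
pos 6: W -> miss, evict H, frames {U,W}
pos 7: H -> miss, evict W, frames {U,H}
pos 8: U -> hit
pos 9: H -> hit
pos 10: W -> miss, evict H, frames {U,W}
pos 11: C -> miss, evict W, frames {U,C}
At position 11, page W is evicted.

W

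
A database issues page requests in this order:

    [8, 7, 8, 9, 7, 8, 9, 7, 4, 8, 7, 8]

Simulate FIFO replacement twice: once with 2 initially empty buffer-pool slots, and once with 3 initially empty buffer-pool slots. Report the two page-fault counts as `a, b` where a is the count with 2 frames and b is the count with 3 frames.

8, 6

2 frames: F F . F . F . F F F F . → 8 faults.
3 frames: F F . F . . . . F F F . → 6 faults.
6 < 8: adding a frame reduced faults, as is typical.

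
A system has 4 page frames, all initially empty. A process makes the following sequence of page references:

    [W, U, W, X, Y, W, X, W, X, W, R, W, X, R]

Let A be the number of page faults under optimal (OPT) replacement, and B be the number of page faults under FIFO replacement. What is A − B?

Under OPT: F F . F F . . . . . F . . . → 5 faults.
Under FIFO: F F . F F . . . . . F F . . → 6 faults.
A − B = 5 − 6 = -1.

-1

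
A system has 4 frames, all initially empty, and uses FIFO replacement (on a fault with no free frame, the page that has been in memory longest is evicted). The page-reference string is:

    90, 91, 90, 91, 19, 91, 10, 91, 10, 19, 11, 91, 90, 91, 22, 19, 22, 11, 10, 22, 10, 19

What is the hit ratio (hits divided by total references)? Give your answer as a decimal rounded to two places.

0.50

90 → fault, frames [90]
91 → fault, frames [90, 91]
90 → hit
91 → hit
19 → fault, frames [90, 91, 19]
91 → hit
10 → fault, frames [90, 91, 19, 10]
91 → hit
10 → hit
19 → hit
11 → fault, evict 90, frames [91, 19, 10, 11]
91 → hit
90 → fault, evict 91, frames [19, 10, 11, 90]
91 → fault, evict 19, frames [10, 11, 90, 91]
22 → fault, evict 10, frames [11, 90, 91, 22]
19 → fault, evict 11, frames [90, 91, 22, 19]
22 → hit
11 → fault, evict 90, frames [91, 22, 19, 11]
10 → fault, evict 91, frames [22, 19, 11, 10]
22 → hit
10 → hit
19 → hit
Hits: 11 of 22 references → 11/22 = 0.5000.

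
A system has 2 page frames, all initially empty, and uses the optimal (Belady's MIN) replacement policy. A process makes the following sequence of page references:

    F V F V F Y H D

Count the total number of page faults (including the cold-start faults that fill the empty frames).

5

F -> fault, frames [F]
V -> fault, frames [F, V]
F -> hit
V -> hit
F -> hit
Y -> fault, evict V, frames [F, Y]
H -> fault, evict Y, frames [F, H]
D -> fault, evict H, frames [F, D]
Page faults: 5.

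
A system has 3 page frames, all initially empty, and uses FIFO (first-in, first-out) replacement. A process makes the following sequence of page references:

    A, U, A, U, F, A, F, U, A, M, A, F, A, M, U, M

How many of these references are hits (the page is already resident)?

10

A → fault, frames {A}
U → fault, frames {A,U}
A → hit
U → hit
F → fault, frames {A,U,F}
A → hit
F → hit
U → hit
A → hit
M → fault, evict A, frames {U,F,M}
A → fault, evict U, frames {F,M,A}
F → hit
A → hit
M → hit
U → fault, evict F, frames {M,A,U}
M → hit
Hits: 10.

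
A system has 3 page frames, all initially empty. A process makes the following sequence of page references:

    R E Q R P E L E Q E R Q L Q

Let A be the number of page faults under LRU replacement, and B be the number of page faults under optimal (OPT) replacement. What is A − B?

3

Under LRU: F F F . F F F . F . F . F . → 9 faults.
Under OPT: F F F . F . F . . . F . . . → 6 faults.
A − B = 9 − 6 = 3.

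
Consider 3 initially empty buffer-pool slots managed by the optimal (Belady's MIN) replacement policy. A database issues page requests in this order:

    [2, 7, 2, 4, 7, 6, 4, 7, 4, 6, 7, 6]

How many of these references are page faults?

4

2 -> miss, frames (2)
7 -> miss, frames (2 7)
2 -> hit
4 -> miss, frames (2 7 4)
7 -> hit
6 -> miss, evict 2, frames (7 4 6)
4 -> hit
7 -> hit
4 -> hit
6 -> hit
7 -> hit
6 -> hit
Page faults: 4.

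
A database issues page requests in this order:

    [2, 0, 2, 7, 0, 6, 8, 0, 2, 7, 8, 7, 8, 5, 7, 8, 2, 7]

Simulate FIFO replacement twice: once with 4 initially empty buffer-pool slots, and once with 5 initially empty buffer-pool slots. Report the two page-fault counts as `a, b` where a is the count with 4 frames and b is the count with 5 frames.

4 frames: F F . F . F F . F . . . . F F . . . → 8 faults.
5 frames: F F . F . F F . . . . . . F . . F . → 7 faults.
7 < 8: adding a frame reduced faults, as is typical.

8, 7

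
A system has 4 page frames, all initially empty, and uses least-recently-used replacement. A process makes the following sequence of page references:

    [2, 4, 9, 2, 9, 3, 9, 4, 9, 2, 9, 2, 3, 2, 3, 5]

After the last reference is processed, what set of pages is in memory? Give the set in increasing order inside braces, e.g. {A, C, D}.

2: miss, frames (2)
4: miss, frames (2 4)
9: miss, frames (2 4 9)
2: hit
9: hit
3: miss, frames (4 2 9 3)
9: hit
4: hit
9: hit
2: hit
9: hit
2: hit
3: hit
2: hit
3: hit
5: miss, evict 4, frames (9 2 3 5)

{2, 3, 5, 9}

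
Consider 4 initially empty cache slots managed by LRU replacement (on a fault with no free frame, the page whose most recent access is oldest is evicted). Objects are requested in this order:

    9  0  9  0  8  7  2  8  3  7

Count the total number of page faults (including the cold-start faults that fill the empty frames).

6

9: fault, frames [9]
0: fault, frames [9, 0]
9: hit
0: hit
8: fault, frames [9, 0, 8]
7: fault, frames [9, 0, 8, 7]
2: fault, evict 9, frames [0, 8, 7, 2]
8: hit
3: fault, evict 0, frames [7, 2, 8, 3]
7: hit
Page faults: 6.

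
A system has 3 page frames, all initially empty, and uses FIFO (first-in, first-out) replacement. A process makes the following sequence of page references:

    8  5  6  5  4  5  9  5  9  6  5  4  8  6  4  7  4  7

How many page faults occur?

8 -> miss, frames [8]
5 -> miss, frames [8, 5]
6 -> miss, frames [8, 5, 6]
5 -> hit
4 -> miss, evict 8, frames [5, 6, 4]
5 -> hit
9 -> miss, evict 5, frames [6, 4, 9]
5 -> miss, evict 6, frames [4, 9, 5]
9 -> hit
6 -> miss, evict 4, frames [9, 5, 6]
5 -> hit
4 -> miss, evict 9, frames [5, 6, 4]
8 -> miss, evict 5, frames [6, 4, 8]
6 -> hit
4 -> hit
7 -> miss, evict 6, frames [4, 8, 7]
4 -> hit
7 -> hit
Page faults: 10.

10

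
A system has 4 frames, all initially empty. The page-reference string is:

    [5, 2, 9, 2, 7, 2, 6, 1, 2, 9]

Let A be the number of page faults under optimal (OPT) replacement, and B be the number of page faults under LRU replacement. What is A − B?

Under OPT: F F F . F . F F . . → 6 faults.
Under LRU: F F F . F . F F . F → 7 faults.
A − B = 6 − 7 = -1.

-1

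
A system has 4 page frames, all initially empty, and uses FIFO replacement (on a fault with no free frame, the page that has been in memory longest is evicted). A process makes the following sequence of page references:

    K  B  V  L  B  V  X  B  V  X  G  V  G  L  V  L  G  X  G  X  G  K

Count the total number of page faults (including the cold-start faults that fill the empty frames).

7

K → fault, frames {K}
B → fault, frames {K,B}
V → fault, frames {K,B,V}
L → fault, frames {K,B,V,L}
B → hit
V → hit
X → fault, evict K, frames {B,V,L,X}
B → hit
V → hit
X → hit
G → fault, evict B, frames {V,L,X,G}
V → hit
G → hit
L → hit
V → hit
L → hit
G → hit
X → hit
G → hit
X → hit
G → hit
K → fault, evict V, frames {L,X,G,K}
Page faults: 7.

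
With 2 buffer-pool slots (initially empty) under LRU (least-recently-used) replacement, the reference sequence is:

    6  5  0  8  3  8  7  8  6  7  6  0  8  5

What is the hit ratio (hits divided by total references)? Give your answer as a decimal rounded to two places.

6 → fault, frames {6}
5 → fault, frames {6,5}
0 → fault, evict 6, frames {5,0}
8 → fault, evict 5, frames {0,8}
3 → fault, evict 0, frames {8,3}
8 → hit
7 → fault, evict 3, frames {8,7}
8 → hit
6 → fault, evict 7, frames {8,6}
7 → fault, evict 8, frames {6,7}
6 → hit
0 → fault, evict 7, frames {6,0}
8 → fault, evict 6, frames {0,8}
5 → fault, evict 0, frames {8,5}
Hits: 3 of 14 references → 3/14 = 0.2143.

0.21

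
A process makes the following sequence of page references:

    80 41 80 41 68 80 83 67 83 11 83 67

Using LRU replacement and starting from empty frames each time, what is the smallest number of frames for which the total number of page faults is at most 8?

f=1: 12 faults
f=2: 8 faults
f=3: 6 faults
f=4: 6 faults
f=5: 6 faults
f=6: 6 faults
Smallest f with faults ≤ 8 is 2.

2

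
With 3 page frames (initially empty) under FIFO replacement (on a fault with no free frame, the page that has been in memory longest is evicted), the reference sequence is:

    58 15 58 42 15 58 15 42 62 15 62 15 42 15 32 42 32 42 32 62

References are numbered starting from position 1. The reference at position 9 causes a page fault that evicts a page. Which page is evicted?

58

pos 1: 58: fault, frames (58)
pos 2: 15: fault, frames (58 15)
pos 3: 58: hit
pos 4: 42: fault, frames (58 15 42)
pos 5: 15: hit
pos 6: 58: hit
pos 7: 15: hit
pos 8: 42: hit
pos 9: 62: fault, evict 58, frames (15 42 62)
At position 9, page 58 is evicted.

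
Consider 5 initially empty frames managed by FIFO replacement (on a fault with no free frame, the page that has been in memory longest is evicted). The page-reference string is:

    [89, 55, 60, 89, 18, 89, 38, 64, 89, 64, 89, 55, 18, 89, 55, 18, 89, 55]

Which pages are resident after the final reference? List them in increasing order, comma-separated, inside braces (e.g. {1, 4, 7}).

{18, 38, 55, 64, 89}

89: miss, frames [89]
55: miss, frames [89, 55]
60: miss, frames [89, 55, 60]
89: hit
18: miss, frames [89, 55, 60, 18]
89: hit
38: miss, frames [89, 55, 60, 18, 38]
64: miss, evict 89, frames [55, 60, 18, 38, 64]
89: miss, evict 55, frames [60, 18, 38, 64, 89]
64: hit
89: hit
55: miss, evict 60, frames [18, 38, 64, 89, 55]
18: hit
89: hit
55: hit
18: hit
89: hit
55: hit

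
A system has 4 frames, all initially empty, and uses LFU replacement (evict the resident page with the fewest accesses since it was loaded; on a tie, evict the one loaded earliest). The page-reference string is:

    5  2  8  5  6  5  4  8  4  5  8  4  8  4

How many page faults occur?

5

5 -> miss, frames (5)
2 -> miss, frames (5 2)
8 -> miss, frames (5 2 8)
5 -> hit
6 -> miss, frames (5 2 8 6)
5 -> hit
4 -> miss, evict 2, frames (5 8 6 4)
8 -> hit
4 -> hit
5 -> hit
8 -> hit
4 -> hit
8 -> hit
4 -> hit
Page faults: 5.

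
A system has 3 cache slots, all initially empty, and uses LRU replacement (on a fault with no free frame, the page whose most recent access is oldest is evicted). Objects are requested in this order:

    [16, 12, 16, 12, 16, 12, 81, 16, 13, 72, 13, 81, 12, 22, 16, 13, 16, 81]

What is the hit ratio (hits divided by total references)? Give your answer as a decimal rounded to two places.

16: fault, frames {16}
12: fault, frames {16,12}
16: hit
12: hit
16: hit
12: hit
81: fault, frames {16,12,81}
16: hit
13: fault, evict 12, frames {81,16,13}
72: fault, evict 81, frames {16,13,72}
13: hit
81: fault, evict 16, frames {72,13,81}
12: fault, evict 72, frames {13,81,12}
22: fault, evict 13, frames {81,12,22}
16: fault, evict 81, frames {12,22,16}
13: fault, evict 12, frames {22,16,13}
16: hit
81: fault, evict 22, frames {13,16,81}
Hits: 7 of 18 references → 7/18 = 0.3889.

0.39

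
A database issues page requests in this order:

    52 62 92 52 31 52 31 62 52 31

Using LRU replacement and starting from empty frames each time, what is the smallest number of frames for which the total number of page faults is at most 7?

f=1: 10 faults
f=2: 8 faults
f=3: 5 faults
f=4: 4 faults
Smallest f with faults ≤ 7 is 3.

3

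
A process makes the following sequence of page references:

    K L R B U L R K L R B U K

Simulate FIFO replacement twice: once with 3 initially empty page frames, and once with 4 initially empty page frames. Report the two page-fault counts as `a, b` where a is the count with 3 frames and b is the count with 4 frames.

10, 11

3 frames: F F F F F F F F . . F F . → 10 faults.
4 frames: F F F F F . . F F F F F F → 11 faults.
11 > 10: adding a frame increased faults — Belady's anomaly.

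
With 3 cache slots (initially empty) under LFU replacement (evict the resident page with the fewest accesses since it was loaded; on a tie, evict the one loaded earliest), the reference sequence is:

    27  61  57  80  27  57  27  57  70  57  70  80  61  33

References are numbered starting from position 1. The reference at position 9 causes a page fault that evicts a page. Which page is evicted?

pos 1: 27: miss, frames (27)
pos 2: 61: miss, frames (27 61)
pos 3: 57: miss, frames (27 61 57)
pos 4: 80: miss, evict 27, frames (61 57 80)
pos 5: 27: miss, evict 61, frames (57 80 27)
pos 6: 57: hit
pos 7: 27: hit
pos 8: 57: hit
pos 9: 70: miss, evict 80, frames (57 27 70)
At position 9, page 80 is evicted.

80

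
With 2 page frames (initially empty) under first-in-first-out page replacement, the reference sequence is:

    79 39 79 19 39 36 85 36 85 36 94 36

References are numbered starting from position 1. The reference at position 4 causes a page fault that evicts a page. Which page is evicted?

79

pos 1: 79 → fault, frames [79]
pos 2: 39 → fault, frames [79, 39]
pos 3: 79 → hit
pos 4: 19 → fault, evict 79, frames [39, 19]
At position 4, page 79 is evicted.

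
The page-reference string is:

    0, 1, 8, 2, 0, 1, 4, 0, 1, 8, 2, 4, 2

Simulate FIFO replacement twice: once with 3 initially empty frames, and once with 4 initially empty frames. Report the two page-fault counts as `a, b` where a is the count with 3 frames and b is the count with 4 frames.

3 frames: F F F F F F F . . F F . . → 9 faults.
4 frames: F F F F . . F F F F F F . → 10 faults.
10 > 9: adding a frame increased faults — Belady's anomaly.

9, 10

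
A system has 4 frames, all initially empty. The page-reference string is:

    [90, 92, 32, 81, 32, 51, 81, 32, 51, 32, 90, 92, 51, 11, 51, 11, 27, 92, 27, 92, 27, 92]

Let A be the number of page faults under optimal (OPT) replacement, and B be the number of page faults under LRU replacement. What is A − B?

Under OPT: F F F F . F . . . . . F . F . . F . . . . . → 8 faults.
Under LRU: F F F F . F . . . . F F . F . . F . . . . . → 9 faults.
A − B = 8 − 9 = -1.

-1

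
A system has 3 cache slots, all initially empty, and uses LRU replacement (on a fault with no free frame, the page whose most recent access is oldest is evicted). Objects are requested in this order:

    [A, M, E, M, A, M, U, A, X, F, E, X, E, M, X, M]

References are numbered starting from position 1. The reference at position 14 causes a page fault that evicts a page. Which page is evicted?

F

pos 1: A -> miss, frames [A]
pos 2: M -> miss, frames [A, M]
pos 3: E -> miss, frames [A, M, E]
pos 4: M -> hit
pos 5: A -> hit
pos 6: M -> hit
pos 7: U -> miss, evict E, frames [A, M, U]
pos 8: A -> hit
pos 9: X -> miss, evict M, frames [U, A, X]
pos 10: F -> miss, evict U, frames [A, X, F]
pos 11: E -> miss, evict A, frames [X, F, E]
pos 12: X -> hit
pos 13: E -> hit
pos 14: M -> miss, evict F, frames [X, E, M]
At position 14, page F is evicted.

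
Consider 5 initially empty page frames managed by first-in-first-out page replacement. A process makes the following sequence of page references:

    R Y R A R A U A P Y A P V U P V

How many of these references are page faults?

6

R: fault, frames (R)
Y: fault, frames (R Y)
R: hit
A: fault, frames (R Y A)
R: hit
A: hit
U: fault, frames (R Y A U)
A: hit
P: fault, frames (R Y A U P)
Y: hit
A: hit
P: hit
V: fault, evict R, frames (Y A U P V)
U: hit
P: hit
V: hit
Page faults: 6.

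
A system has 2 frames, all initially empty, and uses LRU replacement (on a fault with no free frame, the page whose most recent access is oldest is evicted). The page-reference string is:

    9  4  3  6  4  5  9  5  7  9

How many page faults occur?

9

9: fault, frames [9]
4: fault, frames [9, 4]
3: fault, evict 9, frames [4, 3]
6: fault, evict 4, frames [3, 6]
4: fault, evict 3, frames [6, 4]
5: fault, evict 6, frames [4, 5]
9: fault, evict 4, frames [5, 9]
5: hit
7: fault, evict 9, frames [5, 7]
9: fault, evict 5, frames [7, 9]
Page faults: 9.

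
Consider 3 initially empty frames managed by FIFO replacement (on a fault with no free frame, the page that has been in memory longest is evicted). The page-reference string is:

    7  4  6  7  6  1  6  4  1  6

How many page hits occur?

7: fault, frames [7]
4: fault, frames [7, 4]
6: fault, frames [7, 4, 6]
7: hit
6: hit
1: fault, evict 7, frames [4, 6, 1]
6: hit
4: hit
1: hit
6: hit
Hits: 6.

6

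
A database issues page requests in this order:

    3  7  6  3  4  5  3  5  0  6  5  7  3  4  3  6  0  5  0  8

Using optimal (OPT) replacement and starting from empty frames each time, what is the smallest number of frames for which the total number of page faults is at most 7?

f=1: 20 faults
f=2: 14 faults
f=3: 12 faults
f=4: 10 faults
f=5: 8 faults
f=6: 7 faults
f=7: 7 faults
Smallest f with faults ≤ 7 is 6.

6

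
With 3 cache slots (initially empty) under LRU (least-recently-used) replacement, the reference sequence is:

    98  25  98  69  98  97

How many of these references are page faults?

4

98: miss, frames (98)
25: miss, frames (98 25)
98: hit
69: miss, frames (25 98 69)
98: hit
97: miss, evict 25, frames (69 98 97)
Page faults: 4.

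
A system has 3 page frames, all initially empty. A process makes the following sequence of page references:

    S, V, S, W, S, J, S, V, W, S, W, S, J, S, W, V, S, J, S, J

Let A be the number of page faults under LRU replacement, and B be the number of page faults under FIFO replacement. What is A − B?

Under LRU: F F . F . F . F F . . . F . . F . F . . → 9 faults.
Under FIFO: F F . F . F F F F . . . F F . F . . . . → 10 faults.
A − B = 9 − 10 = -1.

-1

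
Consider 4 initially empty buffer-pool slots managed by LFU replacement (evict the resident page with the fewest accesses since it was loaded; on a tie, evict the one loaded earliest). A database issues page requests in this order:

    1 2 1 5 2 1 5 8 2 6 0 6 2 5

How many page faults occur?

7

1 → miss, frames [1]
2 → miss, frames [1, 2]
1 → hit
5 → miss, frames [1, 2, 5]
2 → hit
1 → hit
5 → hit
8 → miss, frames [1, 2, 5, 8]
2 → hit
6 → miss, evict 8, frames [1, 2, 5, 6]
0 → miss, evict 6, frames [1, 2, 5, 0]
6 → miss, evict 0, frames [1, 2, 5, 6]
2 → hit
5 → hit
Page faults: 7.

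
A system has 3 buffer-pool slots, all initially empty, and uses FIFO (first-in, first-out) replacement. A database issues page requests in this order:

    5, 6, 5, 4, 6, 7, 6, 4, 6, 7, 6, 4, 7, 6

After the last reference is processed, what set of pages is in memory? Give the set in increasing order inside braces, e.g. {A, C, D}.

5 → fault, frames {5}
6 → fault, frames {5,6}
5 → hit
4 → fault, frames {5,6,4}
6 → hit
7 → fault, evict 5, frames {6,4,7}
6 → hit
4 → hit
6 → hit
7 → hit
6 → hit
4 → hit
7 → hit
6 → hit

{4, 6, 7}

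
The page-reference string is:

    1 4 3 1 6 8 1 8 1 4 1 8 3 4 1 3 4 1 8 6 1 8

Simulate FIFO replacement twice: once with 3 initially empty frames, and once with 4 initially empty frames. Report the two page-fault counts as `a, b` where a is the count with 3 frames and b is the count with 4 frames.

11, 10

3 frames: F F F . F F F . . F . . F . . . . . F F F . → 11 faults.
4 frames: F F F . F F F . . F . . F . . . . . . F . F → 10 faults.
10 < 11: adding a frame reduced faults, as is typical.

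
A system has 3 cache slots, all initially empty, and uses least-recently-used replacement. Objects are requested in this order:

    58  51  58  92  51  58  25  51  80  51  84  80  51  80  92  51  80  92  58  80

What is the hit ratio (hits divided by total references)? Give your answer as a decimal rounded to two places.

0.60

58 -> miss, frames (58)
51 -> miss, frames (58 51)
58 -> hit
92 -> miss, frames (51 58 92)
51 -> hit
58 -> hit
25 -> miss, evict 92, frames (51 58 25)
51 -> hit
80 -> miss, evict 58, frames (25 51 80)
51 -> hit
84 -> miss, evict 25, frames (80 51 84)
80 -> hit
51 -> hit
80 -> hit
92 -> miss, evict 84, frames (51 80 92)
51 -> hit
80 -> hit
92 -> hit
58 -> miss, evict 51, frames (80 92 58)
80 -> hit
Hits: 12 of 20 references → 12/20 = 0.6000.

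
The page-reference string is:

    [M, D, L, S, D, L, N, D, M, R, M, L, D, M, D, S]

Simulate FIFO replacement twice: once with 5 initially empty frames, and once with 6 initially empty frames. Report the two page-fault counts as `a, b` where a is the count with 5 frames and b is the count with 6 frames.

5 frames: F F F F . . F . . F F . F . . . → 8 faults.
6 frames: F F F F . . F . . F . . . . . . → 6 faults.
6 < 8: adding a frame reduced faults, as is typical.

8, 6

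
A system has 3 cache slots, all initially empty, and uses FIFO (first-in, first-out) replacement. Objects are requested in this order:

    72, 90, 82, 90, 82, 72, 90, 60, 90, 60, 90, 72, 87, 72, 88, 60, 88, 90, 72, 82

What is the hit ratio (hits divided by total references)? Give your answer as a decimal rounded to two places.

0.45

72 -> fault, frames [72]
90 -> fault, frames [72, 90]
82 -> fault, frames [72, 90, 82]
90 -> hit
82 -> hit
72 -> hit
90 -> hit
60 -> fault, evict 72, frames [90, 82, 60]
90 -> hit
60 -> hit
90 -> hit
72 -> fault, evict 90, frames [82, 60, 72]
87 -> fault, evict 82, frames [60, 72, 87]
72 -> hit
88 -> fault, evict 60, frames [72, 87, 88]
60 -> fault, evict 72, frames [87, 88, 60]
88 -> hit
90 -> fault, evict 87, frames [88, 60, 90]
72 -> fault, evict 88, frames [60, 90, 72]
82 -> fault, evict 60, frames [90, 72, 82]
Hits: 9 of 20 references → 9/20 = 0.4500.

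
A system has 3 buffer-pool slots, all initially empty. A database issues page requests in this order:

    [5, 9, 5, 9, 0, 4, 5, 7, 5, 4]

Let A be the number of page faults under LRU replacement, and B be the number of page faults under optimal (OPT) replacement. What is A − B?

1

Under LRU: F F . . F F F F . . → 6 faults.
Under OPT: F F . . F F . F . . → 5 faults.
A − B = 6 − 5 = 1.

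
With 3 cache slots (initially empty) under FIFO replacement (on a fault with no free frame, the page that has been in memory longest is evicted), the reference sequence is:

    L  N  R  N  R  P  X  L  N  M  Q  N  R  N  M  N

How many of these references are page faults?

L → miss, frames {L}
N → miss, frames {L,N}
R → miss, frames {L,N,R}
N → hit
R → hit
P → miss, evict L, frames {N,R,P}
X → miss, evict N, frames {R,P,X}
L → miss, evict R, frames {P,X,L}
N → miss, evict P, frames {X,L,N}
M → miss, evict X, frames {L,N,M}
Q → miss, evict L, frames {N,M,Q}
N → hit
R → miss, evict N, frames {M,Q,R}
N → miss, evict M, frames {Q,R,N}
M → miss, evict Q, frames {R,N,M}
N → hit
Page faults: 12.

12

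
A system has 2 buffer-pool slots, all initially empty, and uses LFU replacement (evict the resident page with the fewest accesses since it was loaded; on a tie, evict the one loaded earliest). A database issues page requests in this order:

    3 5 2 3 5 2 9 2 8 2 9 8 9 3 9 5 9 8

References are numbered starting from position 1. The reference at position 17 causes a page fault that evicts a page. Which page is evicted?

pos 1: 3 -> fault, frames [3]
pos 2: 5 -> fault, frames [3, 5]
pos 3: 2 -> fault, evict 3, frames [5, 2]
pos 4: 3 -> fault, evict 5, frames [2, 3]
pos 5: 5 -> fault, evict 2, frames [3, 5]
pos 6: 2 -> fault, evict 3, frames [5, 2]
pos 7: 9 -> fault, evict 5, frames [2, 9]
pos 8: 2 -> hit
pos 9: 8 -> fault, evict 9, frames [2, 8]
pos 10: 2 -> hit
pos 11: 9 -> fault, evict 8, frames [2, 9]
pos 12: 8 -> fault, evict 9, frames [2, 8]
pos 13: 9 -> fault, evict 8, frames [2, 9]
pos 14: 3 -> fault, evict 9, frames [2, 3]
pos 15: 9 -> fault, evict 3, frames [2, 9]
pos 16: 5 -> fault, evict 9, frames [2, 5]
pos 17: 9 -> fault, evict 5, frames [2, 9]
At position 17, page 5 is evicted.

5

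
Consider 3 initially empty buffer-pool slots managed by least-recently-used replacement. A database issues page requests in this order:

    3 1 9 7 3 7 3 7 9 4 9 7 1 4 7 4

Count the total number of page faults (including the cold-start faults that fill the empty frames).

8

3: miss, frames (3)
1: miss, frames (3 1)
9: miss, frames (3 1 9)
7: miss, evict 3, frames (1 9 7)
3: miss, evict 1, frames (9 7 3)
7: hit
3: hit
7: hit
9: hit
4: miss, evict 3, frames (7 9 4)
9: hit
7: hit
1: miss, evict 4, frames (9 7 1)
4: miss, evict 9, frames (7 1 4)
7: hit
4: hit
Page faults: 8.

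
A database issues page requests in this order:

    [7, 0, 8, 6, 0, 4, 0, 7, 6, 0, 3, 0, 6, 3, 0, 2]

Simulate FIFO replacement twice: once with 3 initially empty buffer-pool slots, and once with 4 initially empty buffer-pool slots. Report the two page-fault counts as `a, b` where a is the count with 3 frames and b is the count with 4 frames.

3 frames: F F F F . F F F F . F F . . . F → 11 faults.
4 frames: F F F F . F . F . F F . F . . F → 10 faults.
10 < 11: adding a frame reduced faults, as is typical.

11, 10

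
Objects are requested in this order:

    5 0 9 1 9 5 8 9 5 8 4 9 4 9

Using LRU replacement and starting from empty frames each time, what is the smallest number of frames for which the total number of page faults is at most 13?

f=1: 14 faults
f=2: 11 faults
f=3: 8 faults
f=4: 6 faults
f=5: 6 faults
f=6: 6 faults
Smallest f with faults ≤ 13 is 2.

2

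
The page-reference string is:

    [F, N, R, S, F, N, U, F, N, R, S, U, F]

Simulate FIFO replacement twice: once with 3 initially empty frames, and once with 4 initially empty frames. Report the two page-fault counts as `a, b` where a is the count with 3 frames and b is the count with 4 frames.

3 frames: F F F F F F F . . F F . F → 10 faults.
4 frames: F F F F . . F F F F F F F → 11 faults.
11 > 10: adding a frame increased faults — Belady's anomaly.

10, 11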